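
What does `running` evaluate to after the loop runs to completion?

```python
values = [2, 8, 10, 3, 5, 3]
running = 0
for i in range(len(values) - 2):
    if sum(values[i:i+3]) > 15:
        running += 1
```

Let's trace through this code step by step.

Initialize: values = [2, 8, 10, 3, 5, 3]
Initialize: running = 0
Entering loop: for i in range(len(values) - 2):
After iteration 1: i = 0, running = 1
After iteration 2: i = 1, running = 2
After iteration 3: i = 2, running = 3
After iteration 4: i = 3, running = 3
Loop ends.

Final answer: 3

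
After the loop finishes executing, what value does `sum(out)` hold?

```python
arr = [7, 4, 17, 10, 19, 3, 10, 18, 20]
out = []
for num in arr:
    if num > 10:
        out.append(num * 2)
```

Let's trace through this code step by step.

Initialize: arr = [7, 4, 17, 10, 19, 3, 10, 18, 20]
Initialize: out = []
Entering loop: for num in arr:
After iteration 1: num = 7, out = []
After iteration 2: num = 4, out = []
After iteration 3: num = 17, out = [34]
After iteration 4: num = 10, out = [34]
After iteration 5: num = 19, out = [34, 38]
After iteration 6: num = 3, out = [34, 38]
After iteration 7: num = 10, out = [34, 38]
After iteration 8: num = 18, out = [34, 38, 36]
After iteration 9: num = 20, out = [34, 38, 36, 40]
Loop ends.
sum(out) = 148

Final answer: 148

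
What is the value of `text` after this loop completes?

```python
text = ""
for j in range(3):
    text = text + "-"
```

Let's trace through this code step by step.

Initialize: text = ''
Entering loop: for j in range(3):
After iteration 1: j = 0, text = '-'
After iteration 2: j = 1, text = '--'
After iteration 3: j = 2, text = '---'
Loop ends.

Final answer: '---'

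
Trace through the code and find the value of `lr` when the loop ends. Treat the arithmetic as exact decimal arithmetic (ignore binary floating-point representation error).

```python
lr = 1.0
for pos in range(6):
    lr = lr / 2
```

Let's trace through this code step by step.

Initialize: lr = 1.0
Entering loop: for pos in range(6):
After iteration 1: pos = 0, lr = 0.5
After iteration 2: pos = 1, lr = 0.25
After iteration 3: pos = 2, lr = 0.125
After iteration 4: pos = 3, lr = 0.0625
After iteration 5: pos = 4, lr = 0.03125
After iteration 6: pos = 5, lr = 0.015625
Loop ends.

Final answer: 0.015625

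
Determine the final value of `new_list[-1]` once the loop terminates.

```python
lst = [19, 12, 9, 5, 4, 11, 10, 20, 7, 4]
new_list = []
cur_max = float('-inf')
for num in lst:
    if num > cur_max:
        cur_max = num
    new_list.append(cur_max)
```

Let's trace through this code step by step.

Initialize: lst = [19, 12, 9, 5, 4, 11, 10, 20, 7, 4]
Initialize: new_list = []
Initialize: cur_max = -inf
Entering loop: for num in lst:
After iteration 1: num = 19, new_list = [19], cur_max = 19
After iteration 2: num = 12, new_list = [19, 19], cur_max = 19
After iteration 3: num = 9, new_list = [19, 19, 19], cur_max = 19
After iteration 4: num = 5, new_list = [19, 19, 19, 19], cur_max = 19
After iteration 5: num = 4, new_list = [19, 19, 19, 19, 19], cur_max = 19
After iteration 6: num = 11, new_list = [19, 19, 19, 19, 19, 19], cur_max = 19
After iteration 7: num = 10, new_list = [19, 19, 19, 19, 19, 19, 19], cur_max = 19
After iteration 8: num = 20, new_list = [19, 19, 19, 19, 19, 19, 19, 20], cur_max = 20
After iteration 9: num = 7, new_list = [19, 19, 19, 19, 19, 19, 19, 20, 20], cur_max = 20
After iteration 10: num = 4, new_list = [19, 19, 19, 19, 19, 19, 19, 20, 20, 20], cur_max = 20
Loop ends.
new_list[-1] = 20

Final answer: 20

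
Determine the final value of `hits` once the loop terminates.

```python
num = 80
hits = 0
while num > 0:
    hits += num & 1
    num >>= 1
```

Let's trace through this code step by step.

Initialize: num = 80
Initialize: hits = 0
Entering loop: while num > 0:
After iteration 1: num = 40, hits = 0
After iteration 2: num = 20, hits = 0
After iteration 3: num = 10, hits = 0
After iteration 4: num = 5, hits = 0
After iteration 5: num = 2, hits = 1
After iteration 6: num = 1, hits = 1
After iteration 7: num = 0, hits = 2
Loop ends.

Final answer: 2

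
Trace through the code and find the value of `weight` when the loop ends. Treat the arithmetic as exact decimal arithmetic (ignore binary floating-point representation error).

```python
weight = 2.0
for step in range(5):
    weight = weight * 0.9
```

Let's trace through this code step by step.

Initialize: weight = 2.0
Entering loop: for step in range(5):
After iteration 1: step = 0, weight = 1.8
After iteration 2: step = 1, weight = 1.62
After iteration 3: step = 2, weight = 1.458
After iteration 4: step = 3, weight = 1.3122
After iteration 5: step = 4, weight = 1.18098
Loop ends.

Final answer: 1.18098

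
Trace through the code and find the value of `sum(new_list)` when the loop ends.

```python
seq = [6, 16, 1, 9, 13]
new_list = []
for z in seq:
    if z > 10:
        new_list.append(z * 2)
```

Let's trace through this code step by step.

Initialize: seq = [6, 16, 1, 9, 13]
Initialize: new_list = []
Entering loop: for z in seq:
After iteration 1: z = 6, new_list = []
After iteration 2: z = 16, new_list = [32]
After iteration 3: z = 1, new_list = [32]
After iteration 4: z = 9, new_list = [32]
After iteration 5: z = 13, new_list = [32, 26]
Loop ends.
sum(new_list) = 58

Final answer: 58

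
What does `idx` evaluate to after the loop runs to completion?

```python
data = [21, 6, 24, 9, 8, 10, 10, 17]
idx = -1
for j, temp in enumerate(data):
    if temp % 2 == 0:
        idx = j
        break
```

Let's trace through this code step by step.

Initialize: data = [21, 6, 24, 9, 8, 10, 10, 17]
Initialize: idx = -1
Entering loop: for j, temp in enumerate(data):
After iteration 1: j = 0, temp = 21, idx = -1
After iteration 2: j = 1, temp = 6, idx = 1
Loop ends.

Final answer: 1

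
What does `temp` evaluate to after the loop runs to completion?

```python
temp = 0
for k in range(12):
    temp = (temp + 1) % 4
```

Let's trace through this code step by step.

Initialize: temp = 0
Entering loop: for k in range(12):
After iteration 1: k = 0, temp = 1
After iteration 2: k = 1, temp = 2
After iteration 3: k = 2, temp = 3
After iteration 4: k = 3, temp = 0
After iteration 5: k = 4, temp = 1
After iteration 6: k = 5, temp = 2
After iteration 7: k = 6, temp = 3
After iteration 8: k = 7, temp = 0
After iteration 9: k = 8, temp = 1
After iteration 10: k = 9, temp = 2
After iteration 11: k = 10, temp = 3
After iteration 12: k = 11, temp = 0
Loop ends.

Final answer: 0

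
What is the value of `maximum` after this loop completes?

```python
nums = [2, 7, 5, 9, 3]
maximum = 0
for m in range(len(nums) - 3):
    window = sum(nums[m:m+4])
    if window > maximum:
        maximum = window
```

Let's trace through this code step by step.

Initialize: nums = [2, 7, 5, 9, 3]
Initialize: maximum = 0
Entering loop: for m in range(len(nums) - 3):
After iteration 1: m = 0, maximum = 23, window = 23
After iteration 2: m = 1, maximum = 24, window = 24
Loop ends.

Final answer: 24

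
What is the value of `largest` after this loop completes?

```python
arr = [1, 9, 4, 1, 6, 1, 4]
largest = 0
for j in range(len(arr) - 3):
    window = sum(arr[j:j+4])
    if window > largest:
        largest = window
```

Let's trace through this code step by step.

Initialize: arr = [1, 9, 4, 1, 6, 1, 4]
Initialize: largest = 0
Entering loop: for j in range(len(arr) - 3):
After iteration 1: j = 0, largest = 15, window = 15
After iteration 2: j = 1, largest = 20, window = 20
After iteration 3: j = 2, largest = 20, window = 12
After iteration 4: j = 3, largest = 20, window = 12
Loop ends.

Final answer: 20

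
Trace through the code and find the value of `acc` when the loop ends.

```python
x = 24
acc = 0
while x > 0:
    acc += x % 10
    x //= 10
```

Let's trace through this code step by step.

Initialize: x = 24
Initialize: acc = 0
Entering loop: while x > 0:
After iteration 1: x = 2, acc = 4
After iteration 2: x = 0, acc = 6
Loop ends.

Final answer: 6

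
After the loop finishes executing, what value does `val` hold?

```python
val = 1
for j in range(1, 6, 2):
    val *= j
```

Let's trace through this code step by step.

Initialize: val = 1
Entering loop: for j in range(1, 6, 2):
After iteration 1: j = 1, val = 1
After iteration 2: j = 3, val = 3
After iteration 3: j = 5, val = 15
Loop ends.

Final answer: 15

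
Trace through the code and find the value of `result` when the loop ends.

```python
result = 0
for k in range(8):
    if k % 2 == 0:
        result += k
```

Let's trace through this code step by step.

Initialize: result = 0
Entering loop: for k in range(8):
After iteration 1: k = 0, result = 0
After iteration 2: k = 1, result = 0
After iteration 3: k = 2, result = 2
After iteration 4: k = 3, result = 2
After iteration 5: k = 4, result = 6
After iteration 6: k = 5, result = 6
After iteration 7: k = 6, result = 12
After iteration 8: k = 7, result = 12
Loop ends.

Final answer: 12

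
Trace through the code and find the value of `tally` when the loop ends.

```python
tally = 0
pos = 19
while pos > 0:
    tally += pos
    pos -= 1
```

Let's trace through this code step by step.

Initialize: tally = 0
Initialize: pos = 19
Entering loop: while pos > 0:
After iteration 1: tally = 19, pos = 18
After iteration 2: tally = 37, pos = 17
After iteration 3: tally = 54, pos = 16
After iteration 4: tally = 70, pos = 15
After iteration 5: tally = 85, pos = 14
After iteration 6: tally = 99, pos = 13
After iteration 7: tally = 112, pos = 12
After iteration 8: tally = 124, pos = 11
After iteration 9: tally = 135, pos = 10
After iteration 10: tally = 145, pos = 9
After iteration 11: tally = 154, pos = 8
After iteration 12: tally = 162, pos = 7
After iteration 13: tally = 169, pos = 6
After iteration 14: tally = 175, pos = 5
After iteration 15: tally = 180, pos = 4
After iteration 16: tally = 184, pos = 3
After iteration 17: tally = 187, pos = 2
After iteration 18: tally = 189, pos = 1
After iteration 19: tally = 190, pos = 0
Loop ends.

Final answer: 190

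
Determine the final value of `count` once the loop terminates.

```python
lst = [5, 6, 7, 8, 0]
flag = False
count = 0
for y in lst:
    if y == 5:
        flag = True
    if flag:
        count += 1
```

Let's trace through this code step by step.

Initialize: lst = [5, 6, 7, 8, 0]
Initialize: flag = False
Initialize: count = 0
Entering loop: for y in lst:
After iteration 1: y = 5, flag = True, count = 1
After iteration 2: y = 6, flag = True, count = 2
After iteration 3: y = 7, flag = True, count = 3
After iteration 4: y = 8, flag = True, count = 4
After iteration 5: y = 0, flag = True, count = 5
Loop ends.

Final answer: 5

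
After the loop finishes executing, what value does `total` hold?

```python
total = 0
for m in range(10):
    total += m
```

Let's trace through this code step by step.

Initialize: total = 0
Entering loop: for m in range(10):
After iteration 1: m = 0, total = 0
After iteration 2: m = 1, total = 1
After iteration 3: m = 2, total = 3
After iteration 4: m = 3, total = 6
After iteration 5: m = 4, total = 10
After iteration 6: m = 5, total = 15
After iteration 7: m = 6, total = 21
After iteration 8: m = 7, total = 28
After iteration 9: m = 8, total = 36
After iteration 10: m = 9, total = 45
Loop ends.

Final answer: 45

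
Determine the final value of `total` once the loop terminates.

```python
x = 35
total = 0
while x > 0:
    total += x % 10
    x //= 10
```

Let's trace through this code step by step.

Initialize: x = 35
Initialize: total = 0
Entering loop: while x > 0:
After iteration 1: x = 3, total = 5
After iteration 2: x = 0, total = 8
Loop ends.

Final answer: 8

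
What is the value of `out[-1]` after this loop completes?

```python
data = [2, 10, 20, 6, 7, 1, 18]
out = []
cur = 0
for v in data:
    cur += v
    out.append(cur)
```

Let's trace through this code step by step.

Initialize: data = [2, 10, 20, 6, 7, 1, 18]
Initialize: out = []
Initialize: cur = 0
Entering loop: for v in data:
After iteration 1: v = 2, out = [2], cur = 2
After iteration 2: v = 10, out = [2, 12], cur = 12
After iteration 3: v = 20, out = [2, 12, 32], cur = 32
After iteration 4: v = 6, out = [2, 12, 32, 38], cur = 38
After iteration 5: v = 7, out = [2, 12, 32, 38, 45], cur = 45
After iteration 6: v = 1, out = [2, 12, 32, 38, 45, 46], cur = 46
After iteration 7: v = 18, out = [2, 12, 32, 38, 45, 46, 64], cur = 64
Loop ends.
out[-1] = 64

Final answer: 64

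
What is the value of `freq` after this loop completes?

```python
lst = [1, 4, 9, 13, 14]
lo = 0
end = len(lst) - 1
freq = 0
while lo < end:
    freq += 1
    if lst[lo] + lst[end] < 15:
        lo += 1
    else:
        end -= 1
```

Let's trace through this code step by step.

Initialize: lst = [1, 4, 9, 13, 14]
Initialize: lo = 0
Initialize: end = 4
Initialize: freq = 0
Entering loop: while lo < end:
After iteration 1: lo = 0, end = 3, freq = 1
After iteration 2: lo = 1, end = 3, freq = 2
After iteration 3: lo = 1, end = 2, freq = 3
After iteration 4: lo = 2, end = 2, freq = 4
Loop ends.

Final answer: 4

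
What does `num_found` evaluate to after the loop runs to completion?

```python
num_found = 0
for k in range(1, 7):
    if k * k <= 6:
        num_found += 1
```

Let's trace through this code step by step.

Initialize: num_found = 0
Entering loop: for k in range(1, 7):
After iteration 1: k = 1, num_found = 1
After iteration 2: k = 2, num_found = 2
After iteration 3: k = 3, num_found = 2
After iteration 4: k = 4, num_found = 2
After iteration 5: k = 5, num_found = 2
After iteration 6: k = 6, num_found = 2
Loop ends.

Final answer: 2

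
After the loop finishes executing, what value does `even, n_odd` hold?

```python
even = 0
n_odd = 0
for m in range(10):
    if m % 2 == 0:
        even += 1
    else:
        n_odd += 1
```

Let's trace through this code step by step.

Initialize: even = 0
Initialize: n_odd = 0
Entering loop: for m in range(10):
After iteration 1: m = 0, even = 1, n_odd = 0
After iteration 2: m = 1, even = 1, n_odd = 1
After iteration 3: m = 2, even = 2, n_odd = 1
After iteration 4: m = 3, even = 2, n_odd = 2
After iteration 5: m = 4, even = 3, n_odd = 2
After iteration 6: m = 5, even = 3, n_odd = 3
After iteration 7: m = 6, even = 4, n_odd = 3
After iteration 8: m = 7, even = 4, n_odd = 4
After iteration 9: m = 8, even = 5, n_odd = 4
After iteration 10: m = 9, even = 5, n_odd = 5
Loop ends.

Final answer: 5, 5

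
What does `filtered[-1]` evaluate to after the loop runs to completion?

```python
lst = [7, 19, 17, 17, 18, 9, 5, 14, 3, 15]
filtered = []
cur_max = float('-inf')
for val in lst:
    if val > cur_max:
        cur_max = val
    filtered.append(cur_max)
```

Let's trace through this code step by step.

Initialize: lst = [7, 19, 17, 17, 18, 9, 5, 14, 3, 15]
Initialize: filtered = []
Initialize: cur_max = -inf
Entering loop: for val in lst:
After iteration 1: val = 7, filtered = [7], cur_max = 7
After iteration 2: val = 19, filtered = [7, 19], cur_max = 19
After iteration 3: val = 17, filtered = [7, 19, 19], cur_max = 19
After iteration 4: val = 17, filtered = [7, 19, 19, 19], cur_max = 19
After iteration 5: val = 18, filtered = [7, 19, 19, 19, 19], cur_max = 19
After iteration 6: val = 9, filtered = [7, 19, 19, 19, 19, 19], cur_max = 19
After iteration 7: val = 5, filtered = [7, 19, 19, 19, 19, 19, 19], cur_max = 19
After iteration 8: val = 14, filtered = [7, 19, 19, 19, 19, 19, 19, 19], cur_max = 19
After iteration 9: val = 3, filtered = [7, 19, 19, 19, 19, 19, 19, 19, 19], cur_max = 19
After iteration 10: val = 15, filtered = [7, 19, 19, 19, 19, 19, 19, 19, 19, 19], cur_max = 19
Loop ends.
filtered[-1] = 19

Final answer: 19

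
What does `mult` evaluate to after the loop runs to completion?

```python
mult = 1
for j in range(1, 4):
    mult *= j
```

Let's trace through this code step by step.

Initialize: mult = 1
Entering loop: for j in range(1, 4):
After iteration 1: j = 1, mult = 1
After iteration 2: j = 2, mult = 2
After iteration 3: j = 3, mult = 6
Loop ends.

Final answer: 6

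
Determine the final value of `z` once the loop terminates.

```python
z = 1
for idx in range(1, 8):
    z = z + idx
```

Let's trace through this code step by step.

Initialize: z = 1
Entering loop: for idx in range(1, 8):
After iteration 1: idx = 1, z = 2
After iteration 2: idx = 2, z = 4
After iteration 3: idx = 3, z = 7
After iteration 4: idx = 4, z = 11
After iteration 5: idx = 5, z = 16
After iteration 6: idx = 6, z = 22
After iteration 7: idx = 7, z = 29
Loop ends.

Final answer: 29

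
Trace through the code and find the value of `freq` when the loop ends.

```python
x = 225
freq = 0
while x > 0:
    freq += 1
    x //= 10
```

Let's trace through this code step by step.

Initialize: x = 225
Initialize: freq = 0
Entering loop: while x > 0:
After iteration 1: x = 22, freq = 1
After iteration 2: x = 2, freq = 2
After iteration 3: x = 0, freq = 3
Loop ends.

Final answer: 3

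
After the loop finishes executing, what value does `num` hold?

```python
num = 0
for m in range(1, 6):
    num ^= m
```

Let's trace through this code step by step.

Initialize: num = 0
Entering loop: for m in range(1, 6):
After iteration 1: m = 1, num = 1
After iteration 2: m = 2, num = 3
After iteration 3: m = 3, num = 0
After iteration 4: m = 4, num = 4
After iteration 5: m = 5, num = 1
Loop ends.

Final answer: 1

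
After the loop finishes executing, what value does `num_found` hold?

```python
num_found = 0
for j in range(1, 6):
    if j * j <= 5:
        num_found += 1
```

Let's trace through this code step by step.

Initialize: num_found = 0
Entering loop: for j in range(1, 6):
After iteration 1: j = 1, num_found = 1
After iteration 2: j = 2, num_found = 2
After iteration 3: j = 3, num_found = 2
After iteration 4: j = 4, num_found = 2
After iteration 5: j = 5, num_found = 2
Loop ends.

Final answer: 2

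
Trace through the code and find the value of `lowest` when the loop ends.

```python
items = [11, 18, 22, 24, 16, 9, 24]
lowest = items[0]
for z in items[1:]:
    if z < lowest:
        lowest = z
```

Let's trace through this code step by step.

Initialize: items = [11, 18, 22, 24, 16, 9, 24]
Initialize: lowest = 11
Entering loop: for z in items[1:]:
After iteration 1: z = 18, lowest = 11
After iteration 2: z = 22, lowest = 11
After iteration 3: z = 24, lowest = 11
After iteration 4: z = 16, lowest = 11
After iteration 5: z = 9, lowest = 9
After iteration 6: z = 24, lowest = 9
Loop ends.

Final answer: 9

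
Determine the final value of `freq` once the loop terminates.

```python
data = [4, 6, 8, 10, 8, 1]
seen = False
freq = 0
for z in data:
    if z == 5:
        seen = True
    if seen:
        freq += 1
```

Let's trace through this code step by step.

Initialize: data = [4, 6, 8, 10, 8, 1]
Initialize: seen = False
Initialize: freq = 0
Entering loop: for z in data:
After iteration 1: z = 4, freq = 0
After iteration 2: z = 6, freq = 0
After iteration 3: z = 8, freq = 0
After iteration 4: z = 10, freq = 0
After iteration 5: z = 8, freq = 0
After iteration 6: z = 1, freq = 0
Loop ends.

Final answer: 0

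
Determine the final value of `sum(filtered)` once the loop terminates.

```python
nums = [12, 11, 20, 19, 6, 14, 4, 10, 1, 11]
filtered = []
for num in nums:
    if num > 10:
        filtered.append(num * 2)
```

Let's trace through this code step by step.

Initialize: nums = [12, 11, 20, 19, 6, 14, 4, 10, 1, 11]
Initialize: filtered = []
Entering loop: for num in nums:
After iteration 1: num = 12, filtered = [24]
After iteration 2: num = 11, filtered = [24, 22]
After iteration 3: num = 20, filtered = [24, 22, 40]
After iteration 4: num = 19, filtered = [24, 22, 40, 38]
After iteration 5: num = 6, filtered = [24, 22, 40, 38]
After iteration 6: num = 14, filtered = [24, 22, 40, 38, 28]
After iteration 7: num = 4, filtered = [24, 22, 40, 38, 28]
After iteration 8: num = 10, filtered = [24, 22, 40, 38, 28]
After iteration 9: num = 1, filtered = [24, 22, 40, 38, 28]
After iteration 10: num = 11, filtered = [24, 22, 40, 38, 28, 22]
Loop ends.
sum(filtered) = 174

Final answer: 174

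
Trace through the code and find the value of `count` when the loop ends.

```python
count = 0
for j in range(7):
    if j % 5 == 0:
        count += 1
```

Let's trace through this code step by step.

Initialize: count = 0
Entering loop: for j in range(7):
After iteration 1: j = 0, count = 1
After iteration 2: j = 1, count = 1
After iteration 3: j = 2, count = 1
After iteration 4: j = 3, count = 1
After iteration 5: j = 4, count = 1
After iteration 6: j = 5, count = 2
After iteration 7: j = 6, count = 2
Loop ends.

Final answer: 2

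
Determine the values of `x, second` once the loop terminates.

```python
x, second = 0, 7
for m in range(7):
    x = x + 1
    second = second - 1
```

Let's trace through this code step by step.

Initialize: x = 0
Initialize: second = 7
Entering loop: for m in range(7):
After iteration 1: m = 0, x = 1, second = 6
After iteration 2: m = 1, x = 2, second = 5
After iteration 3: m = 2, x = 3, second = 4
After iteration 4: m = 3, x = 4, second = 3
After iteration 5: m = 4, x = 5, second = 2
After iteration 6: m = 5, x = 6, second = 1
After iteration 7: m = 6, x = 7, second = 0
Loop ends.

Final answer: 7, 0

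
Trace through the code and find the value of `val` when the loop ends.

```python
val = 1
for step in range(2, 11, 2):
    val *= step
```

Let's trace through this code step by step.

Initialize: val = 1
Entering loop: for step in range(2, 11, 2):
After iteration 1: step = 2, val = 2
After iteration 2: step = 4, val = 8
After iteration 3: step = 6, val = 48
After iteration 4: step = 8, val = 384
After iteration 5: step = 10, val = 3840
Loop ends.

Final answer: 3840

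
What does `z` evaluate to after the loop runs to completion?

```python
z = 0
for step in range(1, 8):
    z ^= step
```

Let's trace through this code step by step.

Initialize: z = 0
Entering loop: for step in range(1, 8):
After iteration 1: step = 1, z = 1
After iteration 2: step = 2, z = 3
After iteration 3: step = 3, z = 0
After iteration 4: step = 4, z = 4
After iteration 5: step = 5, z = 1
After iteration 6: step = 6, z = 7
After iteration 7: step = 7, z = 0
Loop ends.

Final answer: 0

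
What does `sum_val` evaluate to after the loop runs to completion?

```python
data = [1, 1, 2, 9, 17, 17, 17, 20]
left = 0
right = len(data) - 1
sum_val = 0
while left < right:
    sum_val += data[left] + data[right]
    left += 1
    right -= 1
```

Let's trace through this code step by step.

Initialize: data = [1, 1, 2, 9, 17, 17, 17, 20]
Initialize: left = 0
Initialize: right = 7
Initialize: sum_val = 0
Entering loop: while left < right:
After iteration 1: left = 1, right = 6, sum_val = 21
After iteration 2: left = 2, right = 5, sum_val = 39
After iteration 3: left = 3, right = 4, sum_val = 58
After iteration 4: left = 4, right = 3, sum_val = 84
Loop ends.

Final answer: 84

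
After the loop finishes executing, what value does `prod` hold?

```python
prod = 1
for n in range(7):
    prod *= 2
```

Let's trace through this code step by step.

Initialize: prod = 1
Entering loop: for n in range(7):
After iteration 1: n = 0, prod = 2
After iteration 2: n = 1, prod = 4
After iteration 3: n = 2, prod = 8
After iteration 4: n = 3, prod = 16
After iteration 5: n = 4, prod = 32
After iteration 6: n = 5, prod = 64
After iteration 7: n = 6, prod = 128
Loop ends.

Final answer: 128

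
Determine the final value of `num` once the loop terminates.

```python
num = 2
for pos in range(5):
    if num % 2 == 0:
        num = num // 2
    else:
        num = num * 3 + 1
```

Let's trace through this code step by step.

Initialize: num = 2
Entering loop: for pos in range(5):
After iteration 1: pos = 0, num = 1
After iteration 2: pos = 1, num = 4
After iteration 3: pos = 2, num = 2
After iteration 4: pos = 3, num = 1
After iteration 5: pos = 4, num = 4
Loop ends.

Final answer: 4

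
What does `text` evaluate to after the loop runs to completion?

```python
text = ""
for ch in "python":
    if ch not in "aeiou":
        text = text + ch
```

Let's trace through this code step by step.

Initialize: text = ''
Entering loop: for ch in "python":
After iteration 1: ch = 'p', text = 'p'
After iteration 2: ch = 'y', text = 'py'
After iteration 3: ch = 't', text = 'pyt'
After iteration 4: ch = 'h', text = 'pyth'
After iteration 5: ch = 'o', text = 'pyth'
After iteration 6: ch = 'n', text = 'pythn'
Loop ends.

Final answer: 'pythn'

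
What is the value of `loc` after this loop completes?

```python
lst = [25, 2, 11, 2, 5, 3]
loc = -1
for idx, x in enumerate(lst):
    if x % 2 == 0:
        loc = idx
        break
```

Let's trace through this code step by step.

Initialize: lst = [25, 2, 11, 2, 5, 3]
Initialize: loc = -1
Entering loop: for idx, x in enumerate(lst):
After iteration 1: idx = 0, x = 25, loc = -1
After iteration 2: idx = 1, x = 2, loc = 1
Loop ends.

Final answer: 1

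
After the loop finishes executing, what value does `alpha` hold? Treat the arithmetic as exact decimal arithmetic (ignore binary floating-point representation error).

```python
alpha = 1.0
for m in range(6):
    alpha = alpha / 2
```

Let's trace through this code step by step.

Initialize: alpha = 1.0
Entering loop: for m in range(6):
After iteration 1: m = 0, alpha = 0.5
After iteration 2: m = 1, alpha = 0.25
After iteration 3: m = 2, alpha = 0.125
After iteration 4: m = 3, alpha = 0.0625
After iteration 5: m = 4, alpha = 0.03125
After iteration 6: m = 5, alpha = 0.015625
Loop ends.

Final answer: 0.015625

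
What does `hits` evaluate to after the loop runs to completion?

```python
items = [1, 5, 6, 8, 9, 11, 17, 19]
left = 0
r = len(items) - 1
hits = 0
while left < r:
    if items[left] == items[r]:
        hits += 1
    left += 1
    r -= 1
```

Let's trace through this code step by step.

Initialize: items = [1, 5, 6, 8, 9, 11, 17, 19]
Initialize: left = 0
Initialize: r = 7
Initialize: hits = 0
Entering loop: while left < r:
After iteration 1: left = 1, r = 6, hits = 0
After iteration 2: left = 2, r = 5, hits = 0
After iteration 3: left = 3, r = 4, hits = 0
After iteration 4: left = 4, r = 3, hits = 0
Loop ends.

Final answer: 0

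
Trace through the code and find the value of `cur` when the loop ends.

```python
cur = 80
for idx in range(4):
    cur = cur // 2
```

Let's trace through this code step by step.

Initialize: cur = 80
Entering loop: for idx in range(4):
After iteration 1: idx = 0, cur = 40
After iteration 2: idx = 1, cur = 20
After iteration 3: idx = 2, cur = 10
After iteration 4: idx = 3, cur = 5
Loop ends.

Final answer: 5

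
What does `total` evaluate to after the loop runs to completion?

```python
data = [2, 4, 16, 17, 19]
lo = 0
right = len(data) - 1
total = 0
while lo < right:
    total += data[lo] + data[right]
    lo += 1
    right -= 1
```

Let's trace through this code step by step.

Initialize: data = [2, 4, 16, 17, 19]
Initialize: lo = 0
Initialize: right = 4
Initialize: total = 0
Entering loop: while lo < right:
After iteration 1: lo = 1, right = 3, total = 21
After iteration 2: lo = 2, right = 2, total = 42
Loop ends.

Final answer: 42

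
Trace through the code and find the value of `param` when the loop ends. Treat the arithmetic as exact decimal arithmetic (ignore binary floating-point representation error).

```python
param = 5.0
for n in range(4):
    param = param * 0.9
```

Let's trace through this code step by step.

Initialize: param = 5.0
Entering loop: for n in range(4):
After iteration 1: n = 0, param = 4.5
After iteration 2: n = 1, param = 4.05
After iteration 3: n = 2, param = 3.645
After iteration 4: n = 3, param = 3.2805
Loop ends.

Final answer: 3.2805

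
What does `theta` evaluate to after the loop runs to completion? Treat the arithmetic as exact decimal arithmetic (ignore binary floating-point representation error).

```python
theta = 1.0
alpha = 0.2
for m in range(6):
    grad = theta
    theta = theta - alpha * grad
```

Let's trace through this code step by step.

Initialize: theta = 1.0
Initialize: alpha = 0.2
Entering loop: for m in range(6):
After iteration 1: m = 0, theta = 0.8, grad = 1.0
After iteration 2: m = 1, theta = 0.64, grad = 0.8
After iteration 3: m = 2, theta = 0.512, grad = 0.64
After iteration 4: m = 3, theta = 0.4096, grad = 0.512
After iteration 5: m = 4, theta = 0.32768, grad = 0.4096
After iteration 6: m = 5, theta = 0.262144, grad = 0.32768
Loop ends.

Final answer: 0.262144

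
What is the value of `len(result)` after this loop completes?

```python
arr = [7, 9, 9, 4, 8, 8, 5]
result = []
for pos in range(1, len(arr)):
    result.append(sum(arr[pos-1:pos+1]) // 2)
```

Let's trace through this code step by step.

Initialize: arr = [7, 9, 9, 4, 8, 8, 5]
Initialize: result = []
Entering loop: for pos in range(1, len(arr)):
After iteration 1: pos = 1, result = [8]
After iteration 2: pos = 2, result = [8, 9]
After iteration 3: pos = 3, result = [8, 9, 6]
After iteration 4: pos = 4, result = [8, 9, 6, 6]
After iteration 5: pos = 5, result = [8, 9, 6, 6, 8]
After iteration 6: pos = 6, result = [8, 9, 6, 6, 8, 6]
Loop ends.
len(result) = 6

Final answer: 6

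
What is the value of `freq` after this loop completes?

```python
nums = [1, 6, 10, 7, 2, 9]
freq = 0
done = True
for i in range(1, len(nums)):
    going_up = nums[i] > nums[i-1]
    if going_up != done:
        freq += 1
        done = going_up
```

Let's trace through this code step by step.

Initialize: nums = [1, 6, 10, 7, 2, 9]
Initialize: freq = 0
Initialize: done = True
Entering loop: for i in range(1, len(nums)):
After iteration 1: i = 1, freq = 0, done = True, going_up = True
After iteration 2: i = 2, freq = 0, done = True, going_up = True
After iteration 3: i = 3, freq = 1, done = False, going_up = False
After iteration 4: i = 4, freq = 1, done = False, going_up = False
After iteration 5: i = 5, freq = 2, done = True, going_up = True
Loop ends.

Final answer: 2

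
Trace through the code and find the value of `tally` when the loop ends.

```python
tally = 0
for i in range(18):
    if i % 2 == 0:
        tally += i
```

Let's trace through this code step by step.

Initialize: tally = 0
Entering loop: for i in range(18):
After iteration 1: i = 0, tally = 0
After iteration 2: i = 1, tally = 0
After iteration 3: i = 2, tally = 2
After iteration 4: i = 3, tally = 2
After iteration 5: i = 4, tally = 6
After iteration 6: i = 5, tally = 6
After iteration 7: i = 6, tally = 12
After iteration 8: i = 7, tally = 12
After iteration 9: i = 8, tally = 20
After iteration 10: i = 9, tally = 20
After iteration 11: i = 10, tally = 30
After iteration 12: i = 11, tally = 30
After iteration 13: i = 12, tally = 42
After iteration 14: i = 13, tally = 42
After iteration 15: i = 14, tally = 56
After iteration 16: i = 15, tally = 56
After iteration 17: i = 16, tally = 72
After iteration 18: i = 17, tally = 72
Loop ends.

Final answer: 72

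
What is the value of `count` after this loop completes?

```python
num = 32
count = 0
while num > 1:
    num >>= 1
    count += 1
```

Let's trace through this code step by step.

Initialize: num = 32
Initialize: count = 0
Entering loop: while num > 1:
After iteration 1: num = 16, count = 1
After iteration 2: num = 8, count = 2
After iteration 3: num = 4, count = 3
After iteration 4: num = 2, count = 4
After iteration 5: num = 1, count = 5
Loop ends.

Final answer: 5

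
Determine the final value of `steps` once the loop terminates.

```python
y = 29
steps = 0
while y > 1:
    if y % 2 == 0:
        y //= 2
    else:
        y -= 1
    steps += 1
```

Let's trace through this code step by step.

Initialize: y = 29
Initialize: steps = 0
Entering loop: while y > 1:
After iteration 1: y = 28, steps = 1
After iteration 2: y = 14, steps = 2
After iteration 3: y = 7, steps = 3
After iteration 4: y = 6, steps = 4
After iteration 5: y = 3, steps = 5
After iteration 6: y = 2, steps = 6
After iteration 7: y = 1, steps = 7
Loop ends.

Final answer: 7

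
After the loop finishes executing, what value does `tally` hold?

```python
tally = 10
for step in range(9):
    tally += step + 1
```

Let's trace through this code step by step.

Initialize: tally = 10
Entering loop: for step in range(9):
After iteration 1: step = 0, tally = 11
After iteration 2: step = 1, tally = 13
After iteration 3: step = 2, tally = 16
After iteration 4: step = 3, tally = 20
After iteration 5: step = 4, tally = 25
After iteration 6: step = 5, tally = 31
After iteration 7: step = 6, tally = 38
After iteration 8: step = 7, tally = 46
After iteration 9: step = 8, tally = 55
Loop ends.

Final answer: 55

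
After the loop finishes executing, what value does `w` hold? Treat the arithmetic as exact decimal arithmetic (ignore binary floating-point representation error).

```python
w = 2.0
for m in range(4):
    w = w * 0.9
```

Let's trace through this code step by step.

Initialize: w = 2.0
Entering loop: for m in range(4):
After iteration 1: m = 0, w = 1.8
After iteration 2: m = 1, w = 1.62
After iteration 3: m = 2, w = 1.458
After iteration 4: m = 3, w = 1.3122
Loop ends.

Final answer: 1.3122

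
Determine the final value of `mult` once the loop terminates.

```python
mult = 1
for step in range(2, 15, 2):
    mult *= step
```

Let's trace through this code step by step.

Initialize: mult = 1
Entering loop: for step in range(2, 15, 2):
After iteration 1: step = 2, mult = 2
After iteration 2: step = 4, mult = 8
After iteration 3: step = 6, mult = 48
After iteration 4: step = 8, mult = 384
After iteration 5: step = 10, mult = 3840
After iteration 6: step = 12, mult = 46080
After iteration 7: step = 14, mult = 645120
Loop ends.

Final answer: 645120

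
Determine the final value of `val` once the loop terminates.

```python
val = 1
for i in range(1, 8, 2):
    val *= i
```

Let's trace through this code step by step.

Initialize: val = 1
Entering loop: for i in range(1, 8, 2):
After iteration 1: i = 1, val = 1
After iteration 2: i = 3, val = 3
After iteration 3: i = 5, val = 15
After iteration 4: i = 7, val = 105
Loop ends.

Final answer: 105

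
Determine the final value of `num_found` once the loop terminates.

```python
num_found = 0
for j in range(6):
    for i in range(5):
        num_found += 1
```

Let's trace through this code step by step.

Initialize: num_found = 0
Entering loop: for j in range(6):
After iteration 1: j = 0, num_found = 5
After iteration 2: j = 1, num_found = 10
After iteration 3: j = 2, num_found = 15
After iteration 4: j = 3, num_found = 20
After iteration 5: j = 4, num_found = 25
After iteration 6: j = 5, num_found = 30
Loop ends.

Final answer: 30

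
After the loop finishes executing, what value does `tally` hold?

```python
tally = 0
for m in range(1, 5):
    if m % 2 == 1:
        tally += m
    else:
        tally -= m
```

Let's trace through this code step by step.

Initialize: tally = 0
Entering loop: for m in range(1, 5):
After iteration 1: m = 1, tally = 1
After iteration 2: m = 2, tally = -1
After iteration 3: m = 3, tally = 2
After iteration 4: m = 4, tally = -2
Loop ends.

Final answer: -2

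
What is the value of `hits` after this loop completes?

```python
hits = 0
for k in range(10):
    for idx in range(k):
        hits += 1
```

Let's trace through this code step by step.

Initialize: hits = 0
Entering loop: for k in range(10):
After iteration 1: k = 0, hits = 0
After iteration 2: k = 1, hits = 1, idx = 0
After iteration 3: k = 2, hits = 3, idx = 1
After iteration 4: k = 3, hits = 6, idx = 2
After iteration 5: k = 4, hits = 10, idx = 3
After iteration 6: k = 5, hits = 15, idx = 4
After iteration 7: k = 6, hits = 21, idx = 5
After iteration 8: k = 7, hits = 28, idx = 6
After iteration 9: k = 8, hits = 36, idx = 7
After iteration 10: k = 9, hits = 45, idx = 8
Loop ends.

Final answer: 45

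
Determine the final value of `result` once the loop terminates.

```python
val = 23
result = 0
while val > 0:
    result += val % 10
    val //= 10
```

Let's trace through this code step by step.

Initialize: val = 23
Initialize: result = 0
Entering loop: while val > 0:
After iteration 1: val = 2, result = 3
After iteration 2: val = 0, result = 5
Loop ends.

Final answer: 5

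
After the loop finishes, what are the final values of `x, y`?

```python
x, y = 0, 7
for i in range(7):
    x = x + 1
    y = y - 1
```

Let's trace through this code step by step.

Initialize: x = 0
Initialize: y = 7
Entering loop: for i in range(7):
After iteration 1: i = 0, x = 1, y = 6
After iteration 2: i = 1, x = 2, y = 5
After iteration 3: i = 2, x = 3, y = 4
After iteration 4: i = 3, x = 4, y = 3
After iteration 5: i = 4, x = 5, y = 2
After iteration 6: i = 5, x = 6, y = 1
After iteration 7: i = 6, x = 7, y = 0
Loop ends.

Final answer: 7, 0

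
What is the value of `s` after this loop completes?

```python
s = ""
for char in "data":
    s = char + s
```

Let's trace through this code step by step.

Initialize: s = ''
Entering loop: for char in "data":
After iteration 1: char = 'd', s = 'd'
After iteration 2: char = 'a', s = 'ad'
After iteration 3: char = 't', s = 'tad'
After iteration 4: char = 'a', s = 'atad'
Loop ends.

Final answer: 'atad'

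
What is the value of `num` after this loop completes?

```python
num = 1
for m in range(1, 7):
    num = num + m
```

Let's trace through this code step by step.

Initialize: num = 1
Entering loop: for m in range(1, 7):
After iteration 1: m = 1, num = 2
After iteration 2: m = 2, num = 4
After iteration 3: m = 3, num = 7
After iteration 4: m = 4, num = 11
After iteration 5: m = 5, num = 16
After iteration 6: m = 6, num = 22
Loop ends.

Final answer: 22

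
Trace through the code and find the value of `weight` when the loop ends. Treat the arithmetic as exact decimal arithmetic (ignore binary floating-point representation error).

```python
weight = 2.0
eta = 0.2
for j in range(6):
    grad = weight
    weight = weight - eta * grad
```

Let's trace through this code step by step.

Initialize: weight = 2.0
Initialize: eta = 0.2
Entering loop: for j in range(6):
After iteration 1: j = 0, weight = 1.6, grad = 2.0
After iteration 2: j = 1, weight = 1.28, grad = 1.6
After iteration 3: j = 2, weight = 1.024, grad = 1.28
After iteration 4: j = 3, weight = 0.8192, grad = 1.024
After iteration 5: j = 4, weight = 0.65536, grad = 0.8192
After iteration 6: j = 5, weight = 0.524288, grad = 0.65536
Loop ends.

Final answer: 0.524288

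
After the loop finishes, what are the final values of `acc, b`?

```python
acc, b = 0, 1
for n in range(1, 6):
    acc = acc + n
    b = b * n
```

Let's trace through this code step by step.

Initialize: acc = 0
Initialize: b = 1
Entering loop: for n in range(1, 6):
After iteration 1: n = 1, acc = 1, b = 1
After iteration 2: n = 2, acc = 3, b = 2
After iteration 3: n = 3, acc = 6, b = 6
After iteration 4: n = 4, acc = 10, b = 24
After iteration 5: n = 5, acc = 15, b = 120
Loop ends.

Final answer: 15, 120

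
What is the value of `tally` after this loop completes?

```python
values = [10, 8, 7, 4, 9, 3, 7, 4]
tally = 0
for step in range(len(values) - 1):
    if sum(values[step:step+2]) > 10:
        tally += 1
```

Let's trace through this code step by step.

Initialize: values = [10, 8, 7, 4, 9, 3, 7, 4]
Initialize: tally = 0
Entering loop: for step in range(len(values) - 1):
After iteration 1: step = 0, tally = 1
After iteration 2: step = 1, tally = 2
After iteration 3: step = 2, tally = 3
After iteration 4: step = 3, tally = 4
After iteration 5: step = 4, tally = 5
After iteration 6: step = 5, tally = 5
After iteration 7: step = 6, tally = 6
Loop ends.

Final answer: 6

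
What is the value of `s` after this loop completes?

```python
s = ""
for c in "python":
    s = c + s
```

Let's trace through this code step by step.

Initialize: s = ''
Entering loop: for c in "python":
After iteration 1: c = 'p', s = 'p'
After iteration 2: c = 'y', s = 'yp'
After iteration 3: c = 't', s = 'typ'
After iteration 4: c = 'h', s = 'htyp'
After iteration 5: c = 'o', s = 'ohtyp'
After iteration 6: c = 'n', s = 'nohtyp'
Loop ends.

Final answer: 'nohtyp'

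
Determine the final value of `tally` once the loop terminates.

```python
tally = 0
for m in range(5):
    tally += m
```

Let's trace through this code step by step.

Initialize: tally = 0
Entering loop: for m in range(5):
After iteration 1: m = 0, tally = 0
After iteration 2: m = 1, tally = 1
After iteration 3: m = 2, tally = 3
After iteration 4: m = 3, tally = 6
After iteration 5: m = 4, tally = 10
Loop ends.

Final answer: 10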